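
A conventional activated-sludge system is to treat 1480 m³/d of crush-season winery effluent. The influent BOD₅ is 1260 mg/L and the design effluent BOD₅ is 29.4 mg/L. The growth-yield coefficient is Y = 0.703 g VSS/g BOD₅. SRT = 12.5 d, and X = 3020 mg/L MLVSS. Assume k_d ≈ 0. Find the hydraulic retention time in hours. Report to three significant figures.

τ ≈ 85.9 h

V·X = Y·Q·ΔS·θ_c gives V = 0.703 × 1480 × (1260 − 29.4) × 12.5 / 3020 = 5300 m³.
τ = V/Q = 5300/1480 = 3.581 d, or 85.94 h.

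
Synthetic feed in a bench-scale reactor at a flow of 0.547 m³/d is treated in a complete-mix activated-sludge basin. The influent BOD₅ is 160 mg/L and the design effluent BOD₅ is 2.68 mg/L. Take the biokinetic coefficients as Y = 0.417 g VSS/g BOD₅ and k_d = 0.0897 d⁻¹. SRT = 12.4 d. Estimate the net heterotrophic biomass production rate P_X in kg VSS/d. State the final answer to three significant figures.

P_X ≈ 0.0170 kg VSS/d

Correct the yield for decay: Y_obs = Y/(1 + k_d θ_c) = 0.417 / (1 + 0.0897 × 12.4) = 0.417 / 2.112 = 0.1974.
Q·(S₀ − S) = 0.547 × (160 − 2.68) × 10⁻³ = 0.08605 kg/d removed.
So the net sludge growth is P_X = 0.1974 × 0.08605 = 0.01699 kg VSS/d.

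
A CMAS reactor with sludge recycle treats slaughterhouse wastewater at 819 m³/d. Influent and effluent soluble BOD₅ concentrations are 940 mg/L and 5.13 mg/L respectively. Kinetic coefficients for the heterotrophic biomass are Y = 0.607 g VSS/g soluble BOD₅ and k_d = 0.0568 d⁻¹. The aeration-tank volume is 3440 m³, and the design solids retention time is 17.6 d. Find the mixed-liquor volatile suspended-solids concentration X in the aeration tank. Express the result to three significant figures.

X ≈ 1190 mg/L

X = Y·Q·ΔS·θ_c / [V·(1 + k_d θ_c)] = 0.607 × 819 × (940 − 5.13) × 17.6 / [3440 × (1 + 0.0568 × 17.6)] = 1189 mg/L.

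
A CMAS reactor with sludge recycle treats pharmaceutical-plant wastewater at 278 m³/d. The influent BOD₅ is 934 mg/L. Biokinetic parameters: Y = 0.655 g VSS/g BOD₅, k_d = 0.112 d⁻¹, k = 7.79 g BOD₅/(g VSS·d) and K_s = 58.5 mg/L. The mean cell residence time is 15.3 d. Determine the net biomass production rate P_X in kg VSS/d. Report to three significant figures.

P_X ≈ 62.5 kg VSS/d

For a completely mixed reactor with recycle the Lawrence–McCarty relation gives S = K_s·(1 + k_d·θ_c) / [θ_c·(Y·k − k_d) − 1] = 58.5 × (1 + 0.112 × 15.3) / [15.3 × (0.655 × 7.79 − 0.112) − 1] = 158.7 / 75.35 = 2.107 mg/L.
Correct the yield for decay: Y_obs = Y/(1 + k_d θ_c) = 0.655 / (1 + 0.112 × 15.3) = 0.655 / 2.714 = 0.2414.
Mass of BOD₅ removed per day: Q(S₀ − S) = 278 × 931.9 g/m³ = 259.1 kg/d.
P_X = Y_obs · Q(S₀ − S) = 0.2414 × 259.1 = 62.53 kg VSS/d.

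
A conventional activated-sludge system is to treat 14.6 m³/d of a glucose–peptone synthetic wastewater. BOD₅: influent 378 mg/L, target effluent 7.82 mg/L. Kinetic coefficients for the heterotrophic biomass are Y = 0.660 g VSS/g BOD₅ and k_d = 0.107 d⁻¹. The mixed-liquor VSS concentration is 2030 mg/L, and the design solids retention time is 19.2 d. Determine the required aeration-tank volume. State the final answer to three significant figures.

V ≈ 11.0 m³

Steady-state biomass mass balance: V·X·(1 + k_d·θ_c) = Y·Q·(S₀ − S)·θ_c, so V = 0.660 × 14.6 × (378 − 7.82) × 19.2 / [2030 × (1 + 0.107 × 19.2)] = 6.85×10^4 / 6200 = 11.05 m³.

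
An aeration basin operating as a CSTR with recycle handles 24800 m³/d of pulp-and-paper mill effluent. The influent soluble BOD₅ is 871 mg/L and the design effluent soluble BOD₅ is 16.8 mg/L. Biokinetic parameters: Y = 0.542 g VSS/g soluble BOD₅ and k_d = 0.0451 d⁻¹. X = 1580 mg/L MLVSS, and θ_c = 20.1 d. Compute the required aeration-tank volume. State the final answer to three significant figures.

V ≈ 76600 m³

Rearranging the biomass balance for a CMAS with decay, V = Y·Q·ΔS·θ_c / [X·(1+k_d θ_c)] = 0.542 × 24800 × (871 − 16.8) × 20.1 / [1580 × (1 + 0.0451 × 20.1)] = 2.31×10^8 / 3012 = 76614 m³.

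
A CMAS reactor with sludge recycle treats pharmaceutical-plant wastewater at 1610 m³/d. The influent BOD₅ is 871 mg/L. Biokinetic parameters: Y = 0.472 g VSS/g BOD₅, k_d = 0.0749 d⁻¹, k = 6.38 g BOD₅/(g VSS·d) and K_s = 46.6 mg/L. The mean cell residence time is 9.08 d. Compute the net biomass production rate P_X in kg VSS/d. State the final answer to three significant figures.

P_X ≈ 393 kg VSS/d

From the Monod/SRT balance for a CMAS, S = K_s·(1+k_d θ_c)/[θ_c·(Y k − k_d) − 1] = 46.6 × (1 + 0.0749 × 9.08) / [9.08 × (0.472 × 6.38 − 0.0749) − 1] = 78.29 / 25.66 = 3.051 mg/L.
The observed yield is Y_obs = Y/(1 + k_d·θ_c) = 0.472 / (1 + 0.0749 × 9.08) = 0.472 / 1.680 = 0.2809 g VSS per g BOD₅ removed.
ΔS = 871 − 3.05 = 868.0 mg/L, so the substrate removal rate is 1610 × 868.0/1000 = 1397 kg BOD₅/d.
Net biomass production P_X = Y_obs × Q·(S₀ − S) = 0.2809 × 1397 = 392.6 kg VSS/d.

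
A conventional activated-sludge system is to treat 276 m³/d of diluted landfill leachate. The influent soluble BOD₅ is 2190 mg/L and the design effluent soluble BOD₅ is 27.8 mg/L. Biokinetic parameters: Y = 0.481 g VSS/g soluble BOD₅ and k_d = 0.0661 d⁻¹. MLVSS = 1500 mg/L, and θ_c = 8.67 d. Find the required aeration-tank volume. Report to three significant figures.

From the SRT design equation V = Y Q (S₀−S) θ_c / [X (1 + k_d θ_c)] = 0.481 × 276 × (2190 − 27.8) × 8.67 / [1500 × (1 + 0.0661 × 8.67)] = 2.49×10^6 / 2360 = 1055 m³.

V ≈ 1050 m³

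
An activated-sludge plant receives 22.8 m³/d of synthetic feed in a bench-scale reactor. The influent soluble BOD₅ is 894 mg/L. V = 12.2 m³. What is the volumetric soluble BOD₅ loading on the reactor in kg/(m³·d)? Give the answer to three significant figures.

L_v ≈ 1.67 kg soluble BOD₅/(m³·d)

L_v = Q S₀ / V = 22.8 × 894 × 10⁻³ / 12.20 = 1.671 kg/(m³·d).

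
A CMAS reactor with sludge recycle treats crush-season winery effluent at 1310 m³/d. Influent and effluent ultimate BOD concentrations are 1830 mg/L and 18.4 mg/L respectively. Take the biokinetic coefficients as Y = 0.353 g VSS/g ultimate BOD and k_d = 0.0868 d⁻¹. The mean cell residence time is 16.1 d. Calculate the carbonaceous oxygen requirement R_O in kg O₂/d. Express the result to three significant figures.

The observed yield is Y_obs = Y/(1 + k_d·θ_c) = 0.353 / (1 + 0.0868 × 16.1) = 0.353 / 2.397 = 0.1472 g VSS per g ultimate BOD removed.
Q·(S₀ − S) = 1310 × (1830 − 18.4) × 10⁻³ = 2373 kg/d removed.
P_X = Y_obs·Q·(S₀ − S) = 0.1472 × 2373 = 349.4 kg VSS/d.
Carbonaceous O₂ demand = substrate oxidised − cell-mass equivalent = 2373 − 1.42 × 349.4 = 1877 kg O₂/d.

R_O ≈ 1880 kg O₂/d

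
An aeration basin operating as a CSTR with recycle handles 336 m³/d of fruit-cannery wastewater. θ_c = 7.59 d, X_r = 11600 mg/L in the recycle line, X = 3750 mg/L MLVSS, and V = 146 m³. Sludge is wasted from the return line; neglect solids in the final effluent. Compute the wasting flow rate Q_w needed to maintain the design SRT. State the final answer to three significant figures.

Wasting from the return line (neglecting effluent solids): Q_w = V·X / (θ_c·X_r) = 146.0 × 3750 / (7.59 × 11600) = 6.218 m³/d.

Q_w ≈ 6.22 m³/d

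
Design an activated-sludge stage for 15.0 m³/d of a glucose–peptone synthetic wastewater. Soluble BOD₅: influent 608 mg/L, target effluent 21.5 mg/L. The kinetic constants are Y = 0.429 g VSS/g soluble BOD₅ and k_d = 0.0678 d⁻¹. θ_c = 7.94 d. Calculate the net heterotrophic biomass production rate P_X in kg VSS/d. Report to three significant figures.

Y_obs = Y / (1 + k_d θ_c) = 0.429 / (1 + 0.0678 × 7.94) = 0.429 / 1.538 = 0.2789.
Substrate removed = Q·(S₀ − S) = 15.0 m³/d × (608 − 21.5) g/m³ = 8.8×10^3 g/d = 8.797 kg/d.
Net biomass production P_X = Y_obs × Q·(S₀ − S) = 0.2789 × 8.797 = 2.453 kg VSS/d.

P_X ≈ 2.45 kg VSS/d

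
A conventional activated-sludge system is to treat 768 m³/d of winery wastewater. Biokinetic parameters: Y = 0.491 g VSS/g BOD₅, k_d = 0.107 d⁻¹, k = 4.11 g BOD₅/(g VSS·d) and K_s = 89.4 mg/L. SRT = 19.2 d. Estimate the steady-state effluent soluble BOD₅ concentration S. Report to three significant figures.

S ≈ 7.65 mg/L

Effluent substrate depends only on kinetics and SRT: S = K_s(1 + k_d θ_c) / [θ_c(Yk − k_d) − 1] = 89.4 × (1 + 0.107 × 19.2) / [19.2 × (0.491 × 4.11 − 0.107) − 1] = 273.1 / 35.69 = 7.651 mg/L.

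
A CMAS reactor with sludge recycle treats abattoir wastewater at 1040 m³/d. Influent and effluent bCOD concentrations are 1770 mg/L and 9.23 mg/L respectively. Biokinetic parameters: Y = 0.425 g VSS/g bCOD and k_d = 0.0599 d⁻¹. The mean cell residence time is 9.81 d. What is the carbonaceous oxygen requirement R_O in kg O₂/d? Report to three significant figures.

Observed yield with endogenous decay: Y_obs = Y / (1 + k_d·θ_c) = 0.425 / (1 + 0.0599 × 9.81) = 0.425 / 1.588 = 0.2677 g VSS/g bCOD.
Substrate removed = Q·(S₀ − S) = 1040 m³/d × (1770 − 9.23) g/m³ = 1.83×10^6 g/d = 1831 kg/d.
P_X = Y_obs·Q·(S₀ − S) = 0.2677 × 1831 = 490.2 kg VSS/d.
Carbonaceous O₂ demand = substrate oxidised − cell-mass equivalent = 1831 − 1.42 × 490.2 = 1135 kg O₂/d.

R_O ≈ 1140 kg O₂/d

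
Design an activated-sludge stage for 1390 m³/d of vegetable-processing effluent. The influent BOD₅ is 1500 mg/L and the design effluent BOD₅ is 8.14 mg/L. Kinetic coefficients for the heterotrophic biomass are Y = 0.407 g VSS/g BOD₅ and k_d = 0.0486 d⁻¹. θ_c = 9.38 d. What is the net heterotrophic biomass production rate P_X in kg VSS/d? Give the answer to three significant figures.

P_X ≈ 580 kg VSS/d

Correct the yield for decay: Y_obs = Y/(1 + k_d θ_c) = 0.407 / (1 + 0.0486 × 9.38) = 0.407 / 1.456 = 0.2796.
Substrate removed = Q·(S₀ − S) = 1390 m³/d × (1500 − 8.14) g/m³ = 2.07×10^6 g/d = 2074 kg/d.
So the net sludge growth is P_X = 0.2796 × 2074 = 579.7 kg VSS/d.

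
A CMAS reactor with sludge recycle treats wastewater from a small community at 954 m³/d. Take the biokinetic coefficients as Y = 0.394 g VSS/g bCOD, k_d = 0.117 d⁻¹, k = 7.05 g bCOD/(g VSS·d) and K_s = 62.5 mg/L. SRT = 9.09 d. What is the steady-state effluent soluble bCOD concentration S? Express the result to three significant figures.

S ≈ 5.56 mg/L

For a completely mixed reactor with recycle the Lawrence–McCarty relation gives S = K_s·(1 + k_d·θ_c) / [θ_c·(Y·k − k_d) − 1] = 62.5 × (1 + 0.117 × 9.09) / [9.09 × (0.394 × 7.05 − 0.117) − 1] = 129.0 / 23.19 = 5.562 mg/L.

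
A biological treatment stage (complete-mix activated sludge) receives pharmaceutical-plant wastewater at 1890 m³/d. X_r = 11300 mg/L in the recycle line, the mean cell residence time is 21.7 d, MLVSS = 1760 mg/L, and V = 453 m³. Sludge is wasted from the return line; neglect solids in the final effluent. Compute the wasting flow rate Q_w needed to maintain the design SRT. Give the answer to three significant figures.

Q_w = (V·X)/(θ_c X_r) = 453.0 × 1760 / (21.7 × 11300) = 3.251 m³/d.

Q_w ≈ 3.25 m³/d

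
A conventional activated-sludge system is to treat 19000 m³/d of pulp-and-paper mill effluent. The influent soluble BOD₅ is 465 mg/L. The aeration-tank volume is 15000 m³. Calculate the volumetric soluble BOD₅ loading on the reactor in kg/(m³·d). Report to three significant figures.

L_v = Q S₀ / V = 19000 × 465 × 10⁻³ / 15000 = 0.5890 kg/(m³·d).

L_v ≈ 0.589 kg soluble BOD₅/(m³·d)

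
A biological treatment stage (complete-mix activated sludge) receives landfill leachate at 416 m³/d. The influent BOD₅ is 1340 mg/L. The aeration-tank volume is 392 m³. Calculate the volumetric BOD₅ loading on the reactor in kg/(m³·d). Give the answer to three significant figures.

L_v ≈ 1.42 kg BOD₅/(m³·d)

Applied BOD₅ load per unit volume = Q·S₀/V = (416 × 1340/1000)/392.0 = 1.422 kg BOD₅·m⁻³·d⁻¹.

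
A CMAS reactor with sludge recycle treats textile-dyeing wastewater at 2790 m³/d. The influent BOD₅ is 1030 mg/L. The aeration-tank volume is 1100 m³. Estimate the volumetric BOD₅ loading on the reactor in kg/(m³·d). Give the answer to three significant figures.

Applied BOD₅ load per unit volume = Q·S₀/V = (2790 × 1030/1000)/1100 = 2.612 kg BOD₅·m⁻³·d⁻¹.

L_v ≈ 2.61 kg BOD₅/(m³·d)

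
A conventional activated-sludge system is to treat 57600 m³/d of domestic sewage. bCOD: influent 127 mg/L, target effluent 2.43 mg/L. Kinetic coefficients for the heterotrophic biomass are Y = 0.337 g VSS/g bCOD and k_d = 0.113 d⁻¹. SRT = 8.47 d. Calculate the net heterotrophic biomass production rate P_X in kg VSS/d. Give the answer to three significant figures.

P_X ≈ 1240 kg VSS/d

Y_obs = Y / (1 + k_d θ_c) = 0.337 / (1 + 0.113 × 8.47) = 0.337 / 1.957 = 0.1722.
ΔS = 127 − 2.43 = 124.6 mg/L, so the substrate removal rate is 57600 × 124.6/1000 = 7175 kg bCOD/d.
So the net sludge growth is P_X = 0.1722 × 7175 = 1236 kg VSS/d.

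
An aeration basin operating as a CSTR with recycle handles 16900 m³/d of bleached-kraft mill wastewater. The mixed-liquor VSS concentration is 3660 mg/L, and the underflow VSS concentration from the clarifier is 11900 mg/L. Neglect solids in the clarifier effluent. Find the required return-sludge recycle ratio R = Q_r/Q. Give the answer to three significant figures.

R = Q_r/Q = X/(X_r − X) = 3660 / (11900 − 3660) = 0.4442.

R ≈ 0.444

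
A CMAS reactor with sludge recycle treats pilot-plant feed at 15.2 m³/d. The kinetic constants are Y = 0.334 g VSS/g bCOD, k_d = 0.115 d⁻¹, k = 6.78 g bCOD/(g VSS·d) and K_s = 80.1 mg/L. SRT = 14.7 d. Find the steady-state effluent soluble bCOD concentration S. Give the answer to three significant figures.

S ≈ 7.04 mg/L

Effluent substrate depends only on kinetics and SRT: S = K_s(1 + k_d θ_c) / [θ_c(Yk − k_d) − 1] = 80.1 × (1 + 0.115 × 14.7) / [14.7 × (0.334 × 6.78 − 0.115) − 1] = 215.5 / 30.60 = 7.043 mg/L.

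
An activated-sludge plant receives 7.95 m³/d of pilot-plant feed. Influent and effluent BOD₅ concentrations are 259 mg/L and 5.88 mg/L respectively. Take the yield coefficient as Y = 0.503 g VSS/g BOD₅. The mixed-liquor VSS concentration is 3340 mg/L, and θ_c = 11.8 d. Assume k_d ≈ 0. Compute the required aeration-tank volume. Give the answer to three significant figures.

V·X = Y·Q·ΔS·θ_c gives V = 0.503 × 7.95 × (259 − 5.88) × 11.8 / 3340 = 3.576 m³.

V ≈ 3.58 m³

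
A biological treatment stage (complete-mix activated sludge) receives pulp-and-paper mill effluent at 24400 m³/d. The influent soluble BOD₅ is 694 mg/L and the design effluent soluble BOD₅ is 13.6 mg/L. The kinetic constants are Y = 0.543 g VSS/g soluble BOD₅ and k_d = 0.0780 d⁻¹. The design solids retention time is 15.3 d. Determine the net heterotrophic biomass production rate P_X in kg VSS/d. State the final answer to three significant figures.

P_X ≈ 4110 kg VSS/d

The observed yield is Y_obs = Y/(1 + k_d·θ_c) = 0.543 / (1 + 0.0780 × 15.3) = 0.543 / 2.193 = 0.2476 g VSS per g soluble BOD₅ removed.
ΔS = 694 − 13.6 = 680.4 mg/L, so the substrate removal rate is 24400 × 680.4/1000 = 16602 kg soluble BOD₅/d.
Net biomass production P_X = Y_obs × Q·(S₀ − S) = 0.2476 × 16602 = 4110 kg VSS/d.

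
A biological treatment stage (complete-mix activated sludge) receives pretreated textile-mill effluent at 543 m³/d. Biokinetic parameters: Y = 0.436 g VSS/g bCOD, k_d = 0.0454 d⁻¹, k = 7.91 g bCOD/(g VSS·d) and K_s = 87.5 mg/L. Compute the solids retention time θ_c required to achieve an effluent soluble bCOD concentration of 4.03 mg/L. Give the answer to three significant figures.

At the target effluent, Y k S/(K_s+S) = 0.436×7.91×4.03/91.53 = 0.1518 d⁻¹.
θ_c = 1/(μ − k_d) = 1/(0.1518 − 0.0454) = 1/0.1064 = 9.394 d.

θ_c ≈ 9.39 d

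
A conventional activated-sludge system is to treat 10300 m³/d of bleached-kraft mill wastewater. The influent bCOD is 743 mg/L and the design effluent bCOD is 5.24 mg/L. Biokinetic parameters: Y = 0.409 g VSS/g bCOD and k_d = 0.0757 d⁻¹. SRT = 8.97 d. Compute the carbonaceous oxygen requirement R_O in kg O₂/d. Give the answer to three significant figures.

R_O ≈ 4970 kg O₂/d

Observed yield with endogenous decay: Y_obs = Y / (1 + k_d·θ_c) = 0.409 / (1 + 0.0757 × 8.97) = 0.409 / 1.679 = 0.2436 g VSS/g bCOD.
Mass of bCOD removed per day: Q(S₀ − S) = 10300 × 737.8 g/m³ = 7599 kg/d.
P_X = Y_obs·Q·(S₀ − S) = 0.2436 × 7599 = 1851 kg VSS/d.
R_O = Q·(S₀ − S) − 1.42·P_X = 7599 − 1.42 × 1851 = 4970 kg O₂/d.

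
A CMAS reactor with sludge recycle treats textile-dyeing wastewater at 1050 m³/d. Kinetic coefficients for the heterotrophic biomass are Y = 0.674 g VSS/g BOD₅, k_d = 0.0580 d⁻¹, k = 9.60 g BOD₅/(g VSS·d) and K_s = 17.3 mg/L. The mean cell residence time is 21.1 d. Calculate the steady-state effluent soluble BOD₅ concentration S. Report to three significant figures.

Effluent substrate depends only on kinetics and SRT: S = K_s(1 + k_d θ_c) / [θ_c(Yk − k_d) − 1] = 17.3 × (1 + 0.0580 × 21.1) / [21.1 × (0.674 × 9.60 − 0.0580) − 1] = 38.47 / 134.3 = 0.2865 mg/L.

S ≈ 0.286 mg/L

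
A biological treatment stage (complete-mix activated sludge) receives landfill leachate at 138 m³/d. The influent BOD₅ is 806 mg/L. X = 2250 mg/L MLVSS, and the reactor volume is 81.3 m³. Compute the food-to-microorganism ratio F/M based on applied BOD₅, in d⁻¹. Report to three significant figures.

F/M ≈ 0.608 d⁻¹

F/M = applied load / biomass = Q·S₀/(V·X) = 138 × 806 / (81.30 × 2250) = 0.6081 d⁻¹.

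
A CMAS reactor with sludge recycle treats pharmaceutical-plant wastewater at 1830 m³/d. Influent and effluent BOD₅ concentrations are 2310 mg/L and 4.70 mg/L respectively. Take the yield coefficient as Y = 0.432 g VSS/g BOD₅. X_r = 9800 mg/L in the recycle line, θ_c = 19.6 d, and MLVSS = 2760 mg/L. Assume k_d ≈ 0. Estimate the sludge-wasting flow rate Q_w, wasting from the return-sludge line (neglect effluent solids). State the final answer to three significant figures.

Q_w ≈ 186 m³/d

With k_d = 0 the design equation reduces to V = Y Q (S₀−S) θ_c / X = 0.432 × 1830 × (2310 − 4.70) × 19.6 / 2760 = 12942 m³.
θ_c = V·X/(Q_w·X_r) when wasting from the recycle, so Q_w = V·X/(θ_c·X_r) = 12942 × 2760 / (19.6 × 9800) = 186.0 m³/d.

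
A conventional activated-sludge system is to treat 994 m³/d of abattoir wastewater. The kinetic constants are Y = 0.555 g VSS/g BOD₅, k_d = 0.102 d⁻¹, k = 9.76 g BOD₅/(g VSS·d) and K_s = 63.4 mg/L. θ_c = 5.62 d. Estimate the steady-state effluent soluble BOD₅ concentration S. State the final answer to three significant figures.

Effluent substrate depends only on kinetics and SRT: S = K_s(1 + k_d θ_c) / [θ_c(Yk − k_d) − 1] = 63.4 × (1 + 0.102 × 5.62) / [5.62 × (0.555 × 9.76 − 0.102) − 1] = 99.74 / 28.87 = 3.455 mg/L.

S ≈ 3.46 mg/L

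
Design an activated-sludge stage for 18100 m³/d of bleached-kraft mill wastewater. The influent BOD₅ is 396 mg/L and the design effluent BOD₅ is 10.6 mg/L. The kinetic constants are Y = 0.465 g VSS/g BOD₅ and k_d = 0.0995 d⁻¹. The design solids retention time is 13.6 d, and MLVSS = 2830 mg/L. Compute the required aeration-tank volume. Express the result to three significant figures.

From the SRT design equation V = Y Q (S₀−S) θ_c / [X (1 + k_d θ_c)] = 0.465 × 18100 × (396 − 10.6) × 13.6 / [2830 × (1 + 0.0995 × 13.6)] = 4.41×10^7 / 6660 = 6624 m³.

V ≈ 6620 m³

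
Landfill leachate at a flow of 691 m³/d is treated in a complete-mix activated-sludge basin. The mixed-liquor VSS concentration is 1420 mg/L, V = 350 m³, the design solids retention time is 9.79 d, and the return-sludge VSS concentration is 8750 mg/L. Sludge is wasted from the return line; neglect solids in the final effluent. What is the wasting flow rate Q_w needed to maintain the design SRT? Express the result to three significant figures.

Q_w ≈ 5.80 m³/d

Q_w = (V·X)/(θ_c X_r) = 350.0 × 1420 / (9.79 × 8750) = 5.802 m³/d.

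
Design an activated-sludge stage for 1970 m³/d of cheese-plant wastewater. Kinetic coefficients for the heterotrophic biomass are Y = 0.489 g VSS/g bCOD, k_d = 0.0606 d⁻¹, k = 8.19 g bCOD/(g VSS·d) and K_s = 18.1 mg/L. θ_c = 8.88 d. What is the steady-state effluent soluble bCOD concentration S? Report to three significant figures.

From the Monod/SRT balance for a CMAS, S = K_s·(1+k_d θ_c)/[θ_c·(Y k − k_d) − 1] = 18.1 × (1 + 0.0606 × 8.88) / [8.88 × (0.489 × 8.19 − 0.0606) − 1] = 27.84 / 34.03 = 0.8182 mg/L.

S ≈ 0.818 mg/L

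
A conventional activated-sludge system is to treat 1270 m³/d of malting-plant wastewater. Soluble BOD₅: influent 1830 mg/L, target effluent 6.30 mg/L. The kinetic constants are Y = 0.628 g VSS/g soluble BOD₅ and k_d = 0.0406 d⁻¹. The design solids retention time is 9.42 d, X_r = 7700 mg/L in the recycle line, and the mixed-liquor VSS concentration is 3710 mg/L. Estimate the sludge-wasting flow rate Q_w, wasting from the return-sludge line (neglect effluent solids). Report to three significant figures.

Steady-state biomass mass balance: V·X·(1 + k_d·θ_c) = Y·Q·(S₀ − S)·θ_c, so V = 0.628 × 1270 × (1830 − 6.30) × 9.42 / [3710 × (1 + 0.0406 × 9.42)] = 1.37×10^7 / 5129 = 2671 m³.
Q_w = (V·X)/(θ_c X_r) = 2671 × 3710 / (9.42 × 7700) = 136.6 m³/d.

Q_w ≈ 137 m³/d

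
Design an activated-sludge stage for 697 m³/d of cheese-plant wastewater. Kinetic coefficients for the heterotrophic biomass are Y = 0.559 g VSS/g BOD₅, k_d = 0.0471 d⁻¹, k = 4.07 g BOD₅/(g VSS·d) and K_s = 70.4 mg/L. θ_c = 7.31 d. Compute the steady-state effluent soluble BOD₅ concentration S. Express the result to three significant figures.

S ≈ 6.19 mg/L

Effluent substrate depends only on kinetics and SRT: S = K_s(1 + k_d θ_c) / [θ_c(Yk − k_d) − 1] = 70.4 × (1 + 0.0471 × 7.31) / [7.31 × (0.559 × 4.07 − 0.0471) − 1] = 94.64 / 15.29 = 6.191 mg/L.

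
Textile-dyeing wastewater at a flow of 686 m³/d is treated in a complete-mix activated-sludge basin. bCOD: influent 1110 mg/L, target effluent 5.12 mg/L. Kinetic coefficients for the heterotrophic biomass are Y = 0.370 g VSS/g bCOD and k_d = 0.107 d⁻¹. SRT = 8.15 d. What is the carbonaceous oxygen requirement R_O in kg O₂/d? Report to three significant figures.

Observed yield with endogenous decay: Y_obs = Y / (1 + k_d·θ_c) = 0.370 / (1 + 0.107 × 8.15) = 0.370 / 1.872 = 0.1976 g VSS/g bCOD.
ΔS = 1110 − 5.12 = 1105 mg/L, so the substrate removal rate is 686 × 1105/1000 = 757.9 kg bCOD/d.
Net sludge production P_X = 0.1976 × 757.9 = 149.8 kg VSS/d.
R_O = Q·(S₀ − S) − 1.42·P_X = 757.9 − 1.42 × 149.8 = 545.2 kg O₂/d.

R_O ≈ 545 kg O₂/d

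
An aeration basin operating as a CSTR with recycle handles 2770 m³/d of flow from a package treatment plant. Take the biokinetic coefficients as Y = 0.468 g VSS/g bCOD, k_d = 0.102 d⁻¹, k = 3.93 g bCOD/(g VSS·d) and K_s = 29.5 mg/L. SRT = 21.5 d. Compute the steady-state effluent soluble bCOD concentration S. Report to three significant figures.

S ≈ 2.59 mg/L

Effluent substrate depends only on kinetics and SRT: S = K_s(1 + k_d θ_c) / [θ_c(Yk − k_d) − 1] = 29.5 × (1 + 0.102 × 21.5) / [21.5 × (0.468 × 3.93 − 0.102) − 1] = 94.19 / 36.35 = 2.591 mg/L.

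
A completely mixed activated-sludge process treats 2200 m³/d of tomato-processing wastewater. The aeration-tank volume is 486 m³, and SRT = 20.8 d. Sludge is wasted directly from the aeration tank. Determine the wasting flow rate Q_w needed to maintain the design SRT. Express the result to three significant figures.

For wasting at MLVSS concentration, Q_w = V/θ_c = 486.0/20.8 = 23.37 m³/d.

Q_w ≈ 23.4 m³/d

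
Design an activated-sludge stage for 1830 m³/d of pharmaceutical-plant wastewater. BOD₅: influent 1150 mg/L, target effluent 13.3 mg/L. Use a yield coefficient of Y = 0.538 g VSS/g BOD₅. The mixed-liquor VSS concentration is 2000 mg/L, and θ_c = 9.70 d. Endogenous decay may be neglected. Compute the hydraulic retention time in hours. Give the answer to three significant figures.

Biomass mass balance (decay neglected): V·X = Y·Q·(S₀ − S)·θ_c, so V = 0.538 × 1830 × (1150 − 13.3) × 9.70 / 2000 = 5428 m³.
Hydraulic retention time τ = V/Q = 5428 / 1830 = 2.966 d = 71.18 h.

τ ≈ 71.2 h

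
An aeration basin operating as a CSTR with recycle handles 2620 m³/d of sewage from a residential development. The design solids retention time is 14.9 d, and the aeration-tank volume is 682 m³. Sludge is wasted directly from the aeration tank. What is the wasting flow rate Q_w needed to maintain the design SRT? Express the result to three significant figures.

With mixed-liquor wasting, θ_c = V/Q_w, so Q_w = V/θ_c = 682.0/14.9 = 45.77 m³/d.

Q_w ≈ 45.8 m³/d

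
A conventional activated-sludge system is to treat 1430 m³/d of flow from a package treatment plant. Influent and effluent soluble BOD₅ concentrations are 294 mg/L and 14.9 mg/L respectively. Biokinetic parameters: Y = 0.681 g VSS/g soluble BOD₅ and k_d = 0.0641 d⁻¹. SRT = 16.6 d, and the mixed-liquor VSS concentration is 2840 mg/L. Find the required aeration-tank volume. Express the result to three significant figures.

V ≈ 770 m³

Rearranging the biomass balance for a CMAS with decay, V = Y·Q·ΔS·θ_c / [X·(1+k_d θ_c)] = 0.681 × 1430 × (294 − 14.9) × 16.6 / [2840 × (1 + 0.0641 × 16.6)] = 4.51×10^6 / 5862 = 769.7 m³.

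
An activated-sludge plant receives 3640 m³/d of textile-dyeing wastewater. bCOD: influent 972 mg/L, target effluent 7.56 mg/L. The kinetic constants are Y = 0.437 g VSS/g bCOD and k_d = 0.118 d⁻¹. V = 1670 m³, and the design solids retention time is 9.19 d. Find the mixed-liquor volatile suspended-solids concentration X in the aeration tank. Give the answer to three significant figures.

X = Y·Q·ΔS·θ_c / [V·(1 + k_d θ_c)] = 0.437 × 3640 × (972 − 7.56) × 9.19 / [1670 × (1 + 0.118 × 9.19)] = 4050 mg/L.

X ≈ 4050 mg/L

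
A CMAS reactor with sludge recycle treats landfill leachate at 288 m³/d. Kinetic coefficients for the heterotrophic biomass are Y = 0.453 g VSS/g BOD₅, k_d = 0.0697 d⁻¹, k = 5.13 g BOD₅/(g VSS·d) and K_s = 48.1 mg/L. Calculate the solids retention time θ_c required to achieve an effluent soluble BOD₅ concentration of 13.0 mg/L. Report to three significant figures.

θ_c ≈ 2.35 d

From 1/θ_c = Y·k·S/(K_s + S) − k_d: Y·k·S/(K_s+S) = 0.453 × 5.13 × 13.0 / (48.1 + 13.0) = 0.4944 d⁻¹.
θ_c = 1/(μ − k_d) = 1/(0.4944 − 0.0697) = 1/0.4247 = 2.354 d.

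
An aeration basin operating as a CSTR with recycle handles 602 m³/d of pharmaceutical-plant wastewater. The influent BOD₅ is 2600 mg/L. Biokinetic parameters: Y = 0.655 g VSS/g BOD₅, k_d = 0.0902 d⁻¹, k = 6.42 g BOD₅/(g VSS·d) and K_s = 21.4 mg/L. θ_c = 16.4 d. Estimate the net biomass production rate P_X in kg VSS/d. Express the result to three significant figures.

P_X ≈ 413 kg VSS/d

For a completely mixed reactor with recycle the Lawrence–McCarty relation gives S = K_s·(1 + k_d·θ_c) / [θ_c·(Y·k − k_d) − 1] = 21.4 × (1 + 0.0902 × 16.4) / [16.4 × (0.655 × 6.42 − 0.0902) − 1] = 53.06 / 66.48 = 0.7980 mg/L.
The observed yield is Y_obs = Y/(1 + k_d·θ_c) = 0.655 / (1 + 0.0902 × 16.4) = 0.655 / 2.479 = 0.2642 g VSS per g BOD₅ removed.
Q·(S₀ − S) = 602 × (2600 − 0.798) × 10⁻³ = 1565 kg/d removed.
So the net sludge growth is P_X = 0.2642 × 1565 = 413.4 kg VSS/d.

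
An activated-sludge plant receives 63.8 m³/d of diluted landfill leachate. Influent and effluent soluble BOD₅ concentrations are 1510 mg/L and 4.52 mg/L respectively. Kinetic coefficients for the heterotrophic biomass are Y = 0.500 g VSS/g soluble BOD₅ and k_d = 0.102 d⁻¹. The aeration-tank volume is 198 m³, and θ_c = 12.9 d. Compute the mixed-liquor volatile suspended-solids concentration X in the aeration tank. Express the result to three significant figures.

X ≈ 1350 mg/L

From V·X·(1 + k_d·θ_c) = Y·Q·(S₀ − S)·θ_c: X = 0.500 × 63.8 × (1510 − 4.52) × 12.9 / [198 × (1 + 0.102 × 12.9)] = 1351 mg/L.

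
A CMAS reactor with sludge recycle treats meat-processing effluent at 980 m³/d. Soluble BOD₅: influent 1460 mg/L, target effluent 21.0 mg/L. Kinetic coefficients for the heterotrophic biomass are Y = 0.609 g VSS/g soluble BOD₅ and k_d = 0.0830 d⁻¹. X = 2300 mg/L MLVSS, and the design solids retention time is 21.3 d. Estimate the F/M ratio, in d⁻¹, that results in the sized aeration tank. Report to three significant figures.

Steady-state biomass mass balance: V·X·(1 + k_d·θ_c) = Y·Q·(S₀ − S)·θ_c, so V = 0.609 × 980 × (1460 − 21.0) × 21.3 / [2300 × (1 + 0.0830 × 21.3)] = 1.83×10^7 / 6366 = 2873 m³.
F/M = Q·S₀ / (V·X) = 980 × 1460 / (2873 × 2300) = 0.2165 g soluble BOD₅·(g VSS·d)⁻¹.

F/M ≈ 0.216 d⁻¹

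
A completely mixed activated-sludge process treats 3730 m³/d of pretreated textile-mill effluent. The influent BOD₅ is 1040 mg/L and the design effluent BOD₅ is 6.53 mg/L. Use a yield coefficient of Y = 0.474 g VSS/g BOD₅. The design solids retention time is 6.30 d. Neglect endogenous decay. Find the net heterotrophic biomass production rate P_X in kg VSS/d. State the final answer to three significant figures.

P_X ≈ 1830 kg VSS/d

No decay correction is needed, so Y_obs = Y = 0.474.
Q·(S₀ − S) = 3730 × (1040 − 6.53) × 10⁻³ = 3855 kg/d removed.
Net biomass production P_X = Y_obs × Q·(S₀ − S) = 0.4740 × 3855 = 1827 kg VSS/d.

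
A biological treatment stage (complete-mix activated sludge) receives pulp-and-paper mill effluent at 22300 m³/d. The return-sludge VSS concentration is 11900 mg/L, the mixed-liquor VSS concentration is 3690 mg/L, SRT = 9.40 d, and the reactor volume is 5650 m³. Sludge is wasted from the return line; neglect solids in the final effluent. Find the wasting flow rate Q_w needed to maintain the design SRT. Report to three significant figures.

Wasting from the return line (neglecting effluent solids): Q_w = V·X / (θ_c·X_r) = 5650 × 3690 / (9.40 × 11900) = 186.4 m³/d.

Q_w ≈ 186 m³/d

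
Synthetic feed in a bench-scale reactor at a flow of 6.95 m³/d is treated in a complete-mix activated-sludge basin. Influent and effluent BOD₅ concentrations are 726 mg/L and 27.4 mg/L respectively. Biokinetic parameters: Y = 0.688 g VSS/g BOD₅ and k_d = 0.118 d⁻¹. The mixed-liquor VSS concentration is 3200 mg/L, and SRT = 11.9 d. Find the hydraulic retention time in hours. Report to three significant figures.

Rearranging the biomass balance for a CMAS with decay, V = Y·Q·ΔS·θ_c / [X·(1+k_d θ_c)] = 0.688 × 6.95 × (726 − 27.4) × 11.9 / [3200 × (1 + 0.118 × 11.9)] = 3.98×10^4 / 7693 = 5.167 m³.
Hydraulic retention time τ = V/Q = 5.167 / 6.95 = 0.7434 d = 17.84 h.

τ ≈ 17.8 h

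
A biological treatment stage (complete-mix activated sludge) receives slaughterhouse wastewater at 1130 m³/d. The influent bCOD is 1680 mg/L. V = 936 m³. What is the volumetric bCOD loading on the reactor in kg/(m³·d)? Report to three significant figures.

Volumetric loading L_v = Q·S₀ / V = 1130 × 1680 g/m³ / 936.0 m³ = 2028 g/(m³·d) = 2.028 kg bCOD/(m³·d).

L_v ≈ 2.03 kg bCOD/(m³·d)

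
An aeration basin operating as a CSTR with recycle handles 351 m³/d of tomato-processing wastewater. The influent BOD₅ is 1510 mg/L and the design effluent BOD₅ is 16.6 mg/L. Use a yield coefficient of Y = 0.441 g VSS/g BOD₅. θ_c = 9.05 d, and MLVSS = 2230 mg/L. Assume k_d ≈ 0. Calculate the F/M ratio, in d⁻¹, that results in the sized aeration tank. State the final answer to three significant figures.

With k_d = 0 the design equation reduces to V = Y Q (S₀−S) θ_c / X = 0.441 × 351 × (1510 − 16.6) × 9.05 / 2230 = 938.1 m³.
Food-to-microorganism ratio F/M = Q S₀ / (V X) = 351 × 1510 / (938.1 × 2230) = 0.2533 d⁻¹.

F/M ≈ 0.253 d⁻¹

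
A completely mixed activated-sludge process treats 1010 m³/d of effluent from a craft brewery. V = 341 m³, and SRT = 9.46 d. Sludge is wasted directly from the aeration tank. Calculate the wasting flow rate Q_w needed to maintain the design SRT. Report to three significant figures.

Q_w ≈ 36.0 m³/d

For wasting at MLVSS concentration, Q_w = V/θ_c = 341.0/9.46 = 36.05 m³/d.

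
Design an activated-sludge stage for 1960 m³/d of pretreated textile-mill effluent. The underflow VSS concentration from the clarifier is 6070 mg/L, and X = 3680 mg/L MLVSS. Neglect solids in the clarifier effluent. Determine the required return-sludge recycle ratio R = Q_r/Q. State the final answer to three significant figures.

Solids balance on the clarifier gives (1+R)X = R·X_r, so R = X/(X_r − X) = 3680 / (6070 − 3680) = 1.540.

R ≈ 1.54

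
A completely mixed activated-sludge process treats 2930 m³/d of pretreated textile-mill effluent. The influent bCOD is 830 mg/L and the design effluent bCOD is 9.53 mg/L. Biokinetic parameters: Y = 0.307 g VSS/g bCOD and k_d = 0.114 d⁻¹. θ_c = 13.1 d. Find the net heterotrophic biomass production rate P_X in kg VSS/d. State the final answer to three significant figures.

Y_obs = Y / (1 + k_d θ_c) = 0.307 / (1 + 0.114 × 13.1) = 0.307 / 2.493 = 0.1231.
Substrate removed = Q·(S₀ − S) = 2930 m³/d × (830 − 9.53) g/m³ = 2.4×10^6 g/d = 2404 kg/d.
Net biomass production P_X = Y_obs × Q·(S₀ − S) = 0.1231 × 2404 = 296.0 kg VSS/d.

P_X ≈ 296 kg VSS/d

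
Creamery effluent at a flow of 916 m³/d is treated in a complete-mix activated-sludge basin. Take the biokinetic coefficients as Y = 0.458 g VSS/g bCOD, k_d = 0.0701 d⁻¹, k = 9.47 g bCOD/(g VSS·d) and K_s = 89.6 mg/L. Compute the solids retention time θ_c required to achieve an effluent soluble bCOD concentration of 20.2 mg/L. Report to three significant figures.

θ_c ≈ 1.37 d

Specific growth rate at S = 20.2 mg/L: μ = YkS/(K_s+S) = 0.458·9.47·20.2/(89.6+20.2) = 0.7979 d⁻¹.
θ_c = 1/(μ − k_d) = 1/(0.7979 − 0.0701) = 1/0.7278 = 1.374 d.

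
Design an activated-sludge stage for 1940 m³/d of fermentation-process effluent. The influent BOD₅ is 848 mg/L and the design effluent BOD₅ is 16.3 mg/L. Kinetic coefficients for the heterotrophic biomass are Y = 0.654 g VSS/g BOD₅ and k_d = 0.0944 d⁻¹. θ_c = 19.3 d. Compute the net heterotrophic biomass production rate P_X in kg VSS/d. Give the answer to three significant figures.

The observed yield is Y_obs = Y/(1 + k_d·θ_c) = 0.654 / (1 + 0.0944 × 19.3) = 0.654 / 2.822 = 0.2318 g VSS per g BOD₅ removed.
Mass of BOD₅ removed per day: Q(S₀ − S) = 1940 × 831.7 g/m³ = 1613 kg/d.
Biomass produced: P_X = Y_obs·Q·ΔS = 0.2318 × 1613 ≈ 373.9 kg VSS/d.

P_X ≈ 374 kg VSS/d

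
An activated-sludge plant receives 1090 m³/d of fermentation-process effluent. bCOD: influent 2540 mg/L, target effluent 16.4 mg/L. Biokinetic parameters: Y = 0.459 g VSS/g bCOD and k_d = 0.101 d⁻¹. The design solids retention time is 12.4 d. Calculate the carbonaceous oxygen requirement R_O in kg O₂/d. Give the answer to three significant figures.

R_O ≈ 1950 kg O₂/d

The observed yield is Y_obs = Y/(1 + k_d·θ_c) = 0.459 / (1 + 0.101 × 12.4) = 0.459 / 2.252 = 0.2038 g VSS per g bCOD removed.
Substrate removed = Q·(S₀ − S) = 1090 m³/d × (2540 − 16.4) g/m³ = 2.75×10^6 g/d = 2751 kg/d.
Biomass synthesised: P_X = Y_obs × 2751 = 560.5 kg VSS/d.
Carbonaceous O₂ demand = substrate oxidised − cell-mass equivalent = 2751 − 1.42 × 560.5 = 1955 kg O₂/d.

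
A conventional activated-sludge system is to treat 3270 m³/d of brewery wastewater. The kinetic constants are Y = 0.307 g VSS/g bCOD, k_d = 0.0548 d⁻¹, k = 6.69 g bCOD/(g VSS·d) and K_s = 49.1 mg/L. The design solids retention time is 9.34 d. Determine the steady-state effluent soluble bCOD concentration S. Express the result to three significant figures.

S ≈ 4.20 mg/L

Effluent substrate depends only on kinetics and SRT: S = K_s(1 + k_d θ_c) / [θ_c(Yk − k_d) − 1] = 49.1 × (1 + 0.0548 × 9.34) / [9.34 × (0.307 × 6.69 − 0.0548) − 1] = 74.23 / 17.67 = 4.201 mg/L.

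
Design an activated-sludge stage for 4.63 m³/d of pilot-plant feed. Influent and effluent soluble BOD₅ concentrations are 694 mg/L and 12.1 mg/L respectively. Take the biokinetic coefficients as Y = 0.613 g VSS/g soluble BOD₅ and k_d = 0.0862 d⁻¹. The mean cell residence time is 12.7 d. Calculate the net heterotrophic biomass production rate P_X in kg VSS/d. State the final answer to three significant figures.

Y_obs = Y / (1 + k_d θ_c) = 0.613 / (1 + 0.0862 × 12.7) = 0.613 / 2.095 = 0.2926.
Q·(S₀ − S) = 4.63 × (694 − 12.1) × 10⁻³ = 3.157 kg/d removed.
Biomass produced: P_X = Y_obs·Q·ΔS = 0.2926 × 3.157 ≈ 0.9239 kg VSS/d.

P_X ≈ 0.924 kg VSS/d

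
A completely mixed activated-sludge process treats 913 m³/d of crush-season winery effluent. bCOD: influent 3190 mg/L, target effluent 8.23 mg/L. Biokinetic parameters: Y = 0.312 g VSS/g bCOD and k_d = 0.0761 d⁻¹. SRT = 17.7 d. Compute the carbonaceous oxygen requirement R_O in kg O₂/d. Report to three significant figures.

R_O ≈ 2360 kg O₂/d

The observed yield is Y_obs = Y/(1 + k_d·θ_c) = 0.312 / (1 + 0.0761 × 17.7) = 0.312 / 2.347 = 0.1329 g VSS per g bCOD removed.
ΔS = 3190 − 8.23 = 3182 mg/L, so the substrate removal rate is 913 × 3182/1000 = 2905 kg bCOD/d.
Net sludge production P_X = 0.1329 × 2905 = 386.2 kg VSS/d.
R_O = Q·ΔS − 1.42 P_X = 2905 − 548.4 = 2357 kg O₂/d.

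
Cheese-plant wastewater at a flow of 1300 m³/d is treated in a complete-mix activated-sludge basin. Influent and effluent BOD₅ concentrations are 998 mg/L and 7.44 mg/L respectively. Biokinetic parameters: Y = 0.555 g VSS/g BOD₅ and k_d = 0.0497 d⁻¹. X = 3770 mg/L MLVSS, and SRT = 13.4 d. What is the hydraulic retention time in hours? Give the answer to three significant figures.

τ ≈ 28.2 h

From the SRT design equation V = Y Q (S₀−S) θ_c / [X (1 + k_d θ_c)] = 0.555 × 1300 × (998 − 7.44) × 13.4 / [3770 × (1 + 0.0497 × 13.4)] = 9.58×10^6 / 6281 = 1525 m³.
Hydraulic retention time τ = V/Q = 1525 / 1300 = 1.173 d = 28.15 h.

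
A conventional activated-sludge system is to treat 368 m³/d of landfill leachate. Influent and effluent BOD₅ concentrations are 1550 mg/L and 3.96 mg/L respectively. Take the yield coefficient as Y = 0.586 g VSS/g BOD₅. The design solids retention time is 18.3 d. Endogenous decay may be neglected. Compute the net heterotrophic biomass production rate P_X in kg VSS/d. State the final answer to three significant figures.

P_X ≈ 333 kg VSS/d

With endogenous decay neglected, the observed yield equals the true yield: Y_obs = Y = 0.586 g VSS/g BOD₅.
Mass of BOD₅ removed per day: Q(S₀ − S) = 368 × 1546 g/m³ = 568.9 kg/d.
P_X = Y_obs · Q(S₀ − S) = 0.5860 × 568.9 = 333.4 kg VSS/d.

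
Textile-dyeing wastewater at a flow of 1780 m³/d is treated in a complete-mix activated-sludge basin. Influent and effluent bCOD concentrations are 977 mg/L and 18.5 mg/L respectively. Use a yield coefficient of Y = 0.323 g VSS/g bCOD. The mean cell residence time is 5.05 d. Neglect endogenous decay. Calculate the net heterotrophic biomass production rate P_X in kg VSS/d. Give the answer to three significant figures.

P_X ≈ 551 kg VSS/d

No decay correction is needed, so Y_obs = Y = 0.323.
Mass of bCOD removed per day: Q(S₀ − S) = 1780 × 958.5 g/m³ = 1706 kg/d.
So the net sludge growth is P_X = 0.3230 × 1706 = 551.1 kg VSS/d.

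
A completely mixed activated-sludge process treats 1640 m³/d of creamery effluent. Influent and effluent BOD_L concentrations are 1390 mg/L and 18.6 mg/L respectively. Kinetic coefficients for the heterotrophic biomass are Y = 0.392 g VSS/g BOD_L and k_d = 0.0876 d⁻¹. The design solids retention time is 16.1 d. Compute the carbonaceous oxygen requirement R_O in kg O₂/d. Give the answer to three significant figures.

The observed yield is Y_obs = Y/(1 + k_d·θ_c) = 0.392 / (1 + 0.0876 × 16.1) = 0.392 / 2.410 = 0.1626 g VSS per g BOD_L removed.
Mass of BOD_L removed per day: Q(S₀ − S) = 1640 × 1371 g/m³ = 2249 kg/d.
Biomass synthesised: P_X = Y_obs × 2249 = 365.8 kg VSS/d.
Carbonaceous O₂ demand = substrate oxidised − cell-mass equivalent = 2249 − 1.42 × 365.8 = 1730 kg O₂/d.

R_O ≈ 1730 kg O₂/d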